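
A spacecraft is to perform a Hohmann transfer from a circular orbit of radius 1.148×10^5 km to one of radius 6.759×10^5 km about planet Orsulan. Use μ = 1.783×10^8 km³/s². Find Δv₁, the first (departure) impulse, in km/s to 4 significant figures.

Δv₁ = 12.12 km/s

Semi-major axis of the transfer orbit: a_t = (1.148×10^5 + 6.759×10^5)/2 = 3.9535×10^5 km.
On the circular orbit at r = 1.148×10^5 km, v_c = √(μ/r) = 39.41 km/s.
Transfer-orbit speed at the same r (vis-viva, a = a_t): v_t = √[μ(2/r − 1/a_t)] = 51.53 km/s.
Δv₁ = |v_t − v_c| = |51.53 − 39.41| = 12.12 km/s.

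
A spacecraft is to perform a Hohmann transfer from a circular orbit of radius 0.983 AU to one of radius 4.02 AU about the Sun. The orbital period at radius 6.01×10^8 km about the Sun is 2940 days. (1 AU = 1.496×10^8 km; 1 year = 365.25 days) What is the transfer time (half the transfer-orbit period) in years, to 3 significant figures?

From Kepler's third law T² = 4π²r³/μ at r = 6.01×10^8 km, T = 2940 days = 2940 × 86400 s = 2.54016×10^8 s: μ = 4π²r³/T² = 1.32819×10^11 km³/s².
In km: r₁ = 0.983 × 1.496×10^8 = 1.470568×10^8 km; r₂ = 4.02 × 1.496×10^8 = 6.01392×10^8 km.
Transfer-ellipse semi-major axis a_t = (r₁ + r₂)/2 = (1.470568×10^8 + 6.01392×10^8)/2 = 3.742244×10^8 km.
Transfer time t = π√(a_t³/μ) = π√((3.742244×10^8)³ / 1.32819×10^11) = 6.240×10^7 s.
Converting: 6.240×10^7 s ÷ 3.15576×10^7 s/year (365.25 × 86400) = 1.98 years.

t = 1.98 years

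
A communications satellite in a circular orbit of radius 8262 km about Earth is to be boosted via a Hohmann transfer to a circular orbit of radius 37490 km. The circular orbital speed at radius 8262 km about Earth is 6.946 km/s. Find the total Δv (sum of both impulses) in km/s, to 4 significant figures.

Δv = 3.247 km/s

From the circular-orbit relation v² = μ/r at r = 8262 km: μ = v²r = (6.946)² × 8262 = 3.98616×10^5 km³/s².
Transfer-ellipse semi-major axis a_t = (r₁ + r₂)/2 = (8262 + 37490)/2 = 22876 km.
Circular speed at r₁: v₁ = √(μ/r₁) = √(3.98616×10^5/8262) = 6.946 km/s.
On the transfer ellipse at r₁, vis-viva gives v_p = √[μ(2/r₁ − 1/a_t)] = 8.892 km/s.
First burn Δv₁ = |v_p − v₁| = 1.946 km/s.
At r₂, v₂ = √(μ/r₂) = 3.261 km/s.
Transfer-orbit speed at r₂: v_a = √[μ(2/r₂ − 1/a_t)] = 1.960 km/s.
Second burn Δv₂ = |v₂ − v_a| = 1.301 km/s.
Total Δv = Δv₁ + Δv₂ = 3.247 km/s.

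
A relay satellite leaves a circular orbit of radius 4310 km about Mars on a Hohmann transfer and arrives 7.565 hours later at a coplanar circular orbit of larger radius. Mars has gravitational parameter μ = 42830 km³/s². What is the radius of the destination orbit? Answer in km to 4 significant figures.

Transfer time t = 7.565 hours = 27234 s, and t = π√(a_t³/μ).
So a_t = (μ t²/π²)^(1/3) = (42830 × (27234)² / π²)^(1/3) = 14765 km.
Since a_t = (r₁ + r₂)/2, r₂ = 2a_t − r₁ = 2×14765 − 4310 = 25220 km.

r₂ = 25220 km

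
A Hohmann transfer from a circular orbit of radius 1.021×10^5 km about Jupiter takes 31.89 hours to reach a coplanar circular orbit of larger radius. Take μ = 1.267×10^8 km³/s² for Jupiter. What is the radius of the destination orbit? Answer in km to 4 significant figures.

Transfer time t = 31.89 hours = 1.14804×10^5 s, and t = π√(a_t³/μ).
So a_t = (μ t²/π²)^(1/3) = (1.267×10^8 × (1.14804×10^5)² / π²)^(1/3) = 5.5309×10^5 km.
Since a_t = (r₁ + r₂)/2, r₂ = 2a_t − r₁ = 2×5.5309×10^5 − 1.021×10^5 = 1.00408×10^6 km.

r₂ = 1.004×10^6 km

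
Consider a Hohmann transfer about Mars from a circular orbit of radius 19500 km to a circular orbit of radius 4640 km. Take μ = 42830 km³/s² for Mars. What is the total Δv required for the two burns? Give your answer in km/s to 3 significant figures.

Δv = 1.39 km/s

Transfer-ellipse semi-major axis a_t = (r₁ + r₂)/2 = (19500 + 4640)/2 = 12070 km.
Circular speed at r₁: v₁ = √(μ/r₁) = √(42830/19500) = 1.482 km/s.
Transfer-orbit speed at r₁ (vis-viva equation): v_a = √[μ(2/r₁ − 1/a_t)] = 0.9189 km/s.
First burn Δv₁ = |v_a − v₁| = 0.5631 km/s.
At r₂, v₂ = √(μ/r₂) = 3.0382 km/s.
Transfer-orbit speed at r₂: v_p = √[μ(2/r₂ − 1/a_t)] = 3.8617 km/s.
Second burn Δv₂ = |v₂ − v_p| = 0.8235 km/s.
Total Δv = Δv₁ + Δv₂ = 1.387 km/s.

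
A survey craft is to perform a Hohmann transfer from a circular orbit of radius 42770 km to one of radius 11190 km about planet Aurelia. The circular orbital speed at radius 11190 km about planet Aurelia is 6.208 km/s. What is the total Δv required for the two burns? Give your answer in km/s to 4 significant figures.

Δv = 2.739 km/s

From the circular-orbit relation v² = μ/r at r = 11190 km: μ = v²r = (6.208)² × 11190 = 4.31254×10^5 km³/s².
The Hohmann ellipse has a_t = (r₁ + r₂)/2 = 26980 km.
At r₁ the circular-orbit speed is v₁ = √(μ/r₁) = 3.1754 km/s.
On the transfer ellipse at r₁, vis-viva gives v_a = √[μ(2/r₁ − 1/a_t)] = 2.0450 km/s.
First burn Δv₁ = |v_a − v₁| = 1.1304 km/s.
Circular speed at r₂: v₂ = √(μ/r₂) = 6.2080 km/s.
Transfer-orbit speed at r₂: v_p = √[μ(2/r₂ − 1/a_t)] = 7.8163 km/s.
Second burn Δv₂ = |v₂ − v_p| = 1.6083 km/s.
Total Δv = Δv₁ + Δv₂ = 2.739 km/s.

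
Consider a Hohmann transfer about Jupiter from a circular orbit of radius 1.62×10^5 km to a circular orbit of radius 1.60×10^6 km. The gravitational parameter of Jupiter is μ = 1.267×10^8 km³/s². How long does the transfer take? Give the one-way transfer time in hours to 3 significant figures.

t = 64.1 hours

The Hohmann ellipse has a_t = (r₁ + r₂)/2 = 8.810×10^5 km.
Transfer time t = π√(a_t³/μ) = π√((8.810×10^5)³ / 1.267×10^8) = 2.308×10^5 s.
Converting: 2.308×10^5 s ÷ 3600 s/hour = 64.1 hours.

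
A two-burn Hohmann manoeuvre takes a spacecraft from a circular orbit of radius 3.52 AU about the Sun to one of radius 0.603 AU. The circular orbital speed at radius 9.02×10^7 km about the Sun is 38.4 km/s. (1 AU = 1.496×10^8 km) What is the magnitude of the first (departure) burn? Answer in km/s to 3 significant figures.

Δv₁ = 7.30 km/s

From the circular-orbit relation v² = μ/r at r = 9.02×10^7 km: μ = v²r = (38.4)² × 9.02×10^7 = 1.33005×10^11 km³/s².
In km: r₁ = 3.52 × 1.496×10^8 = 5.26592×10^8 km; r₂ = 0.603 × 1.496×10^8 = 9.02088×10^7 km.
The Hohmann ellipse has a_t = (r₁ + r₂)/2 = 3.084004×10^8 km.
On the circular orbit at r = 5.26592×10^8 km, v_c = √(μ/r) = 15.8927 km/s.
Transfer-orbit speed at the same r (vis-viva, a = a_t): v_t = √[μ(2/r − 1/a_t)] = 8.59537 km/s.
Δv₁ = |v_t − v_c| = |8.59537 − 15.8927| = 7.297 km/s.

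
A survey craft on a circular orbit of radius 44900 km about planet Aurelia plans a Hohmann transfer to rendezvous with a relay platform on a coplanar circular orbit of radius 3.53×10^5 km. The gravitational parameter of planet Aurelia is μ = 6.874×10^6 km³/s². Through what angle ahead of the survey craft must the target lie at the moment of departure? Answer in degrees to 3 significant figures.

Transfer-ellipse semi-major axis a_t = (r₁ + r₂)/2 = (44900 + 3.530×10^5)/2 = 1.9895×10^5 km.
The half-period of the transfer ellipse is t = π√(a_t³/μ) = 1.0633×10^5 s.
Target angular speed ω₂ = √(μ/r₂³) = 1.2501×10^-5 rad/s.
Angle swept by the target during transfer: ω₂·t = 1.3292 rad = 76.16°.
Arrival is 180° from departure on the ellipse, so φ = 180° − 76.16° = 104°.

φ = 104°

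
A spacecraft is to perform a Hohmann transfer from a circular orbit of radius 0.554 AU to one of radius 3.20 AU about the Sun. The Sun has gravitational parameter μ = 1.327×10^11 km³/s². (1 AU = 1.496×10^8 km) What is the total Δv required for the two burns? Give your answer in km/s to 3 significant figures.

Δv = 19.8 km/s

In km: r₁ = 0.554 × 1.496×10^8 = 8.28784×10^7 km; r₂ = 3.20 × 1.496×10^8 = 4.7872×10^8 km.
Transfer-ellipse semi-major axis a_t = (r₁ + r₂)/2 = (8.28784×10^7 + 4.7872×10^8)/2 = 2.807992×10^8 km.
Circular speed at r₁: v₁ = √(μ/r₁) = √(1.327×10^11/8.28784×10^7) = 40.0143 km/s.
Transfer-orbit speed at r₁ (vis-viva equation): v_p = √[μ(2/r₁ − 1/a_t)] = 52.2466 km/s.
First burn Δv₁ = |v_p − v₁| = 12.232 km/s.
Circular speed at r₂: v₂ = √(μ/r₂) = 16.6493 km/s.
Transfer-orbit speed at r₂: v_a = √[μ(2/r₂ − 1/a_t)] = 9.04518 km/s.
Second burn Δv₂ = |v₂ − v_a| = 7.6041 km/s.
Δv = Δv₁ + Δv₂ = 12.232 + 7.6041 = 19.84 km/s.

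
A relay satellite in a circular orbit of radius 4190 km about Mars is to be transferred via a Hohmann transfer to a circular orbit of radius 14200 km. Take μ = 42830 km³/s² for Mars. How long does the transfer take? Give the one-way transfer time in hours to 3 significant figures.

t = 3.72 hours

Transfer-ellipse semi-major axis a_t = (r₁ + r₂)/2 = (4190 + 14200)/2 = 9195 km.
By Kepler's third law the transfer-orbit period is T = 2π√(a_t³/μ), so t = T/2 = 13380 s.
Converting: 13380 s ÷ 3600 s/hour = 3.72 hours.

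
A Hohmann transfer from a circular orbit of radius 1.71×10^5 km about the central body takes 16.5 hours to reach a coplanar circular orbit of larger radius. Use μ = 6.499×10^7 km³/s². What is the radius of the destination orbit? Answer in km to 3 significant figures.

r₂ = 4.00×10^5 km

Transfer time t = 16.5 hours = 59400 s, and t = π√(a_t³/μ).
So a_t = (μ t²/π²)^(1/3) = (6.499×10^7 × (59400)² / π²)^(1/3) = 2.8535×10^5 km.
Since a_t = (r₁ + r₂)/2, r₂ = 2a_t − r₁ = 2×2.8535×10^5 − 1.710×10^5 = 3.997×10^5 km.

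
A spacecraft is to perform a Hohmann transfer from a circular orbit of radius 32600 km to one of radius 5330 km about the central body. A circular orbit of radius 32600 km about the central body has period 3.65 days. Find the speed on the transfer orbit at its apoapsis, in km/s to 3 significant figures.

v = 0.344 km/s

From Kepler's third law T² = 4π²r³/μ at r = 32600 km, T = 3.65 days = 3.65 × 86400 s = 3.1536×10^5 s: μ = 4π²r³/T² = 13753.1 km³/s².
Semi-major axis of the transfer orbit: a_t = (32600 + 5330)/2 = 18965 km.
The apoapsis of the transfer ellipse is at r = 32600 km.
Applying v² = μ(2/r − 1/a_t): v = 0.3443 km/s.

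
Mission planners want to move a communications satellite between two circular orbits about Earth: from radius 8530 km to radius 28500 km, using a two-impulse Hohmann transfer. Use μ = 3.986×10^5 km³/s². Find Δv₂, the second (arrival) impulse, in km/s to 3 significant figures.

The Hohmann ellipse has a_t = (r₁ + r₂)/2 = 18515 km.
On the circular orbit at r = 28500 km, v_c = √(μ/r) = 3.7398 km/s.
Vis-viva on the transfer ellipse at r = 28500 km gives v_t = √[μ(2/r − 1/a_t)] = 2.5384 km/s.
Δv₂ = |v_t − v_c| = |2.5384 − 3.7398| = 1.201 km/s.

Δv₂ = 1.20 km/s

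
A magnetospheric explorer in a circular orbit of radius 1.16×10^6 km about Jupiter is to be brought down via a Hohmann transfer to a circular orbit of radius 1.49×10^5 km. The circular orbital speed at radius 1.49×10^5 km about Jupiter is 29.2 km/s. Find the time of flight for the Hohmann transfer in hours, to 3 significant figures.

t = 41.0 hours

From the circular-orbit relation v² = μ/r at r = 1.49×10^5 km: μ = v²r = (29.2)² × 1.49×10^5 = 1.27043×10^8 km³/s².
The Hohmann ellipse has a_t = (r₁ + r₂)/2 = 6.545×10^5 km.
Half the transfer-orbit period gives t = π√(a_t³/μ) = 1.476×10^5 s.
Converting: 1.476×10^5 s ÷ 3600 s/hour = 41.0 hours.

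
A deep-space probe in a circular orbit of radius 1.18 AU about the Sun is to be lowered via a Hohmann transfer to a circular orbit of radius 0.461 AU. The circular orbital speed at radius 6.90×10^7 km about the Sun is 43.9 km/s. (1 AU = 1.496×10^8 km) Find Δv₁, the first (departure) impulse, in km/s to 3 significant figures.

Δv₁ = 6.87 km/s

From the circular-orbit relation v² = μ/r at r = 6.90×10^7 km: μ = v²r = (43.9)² × 6.90×10^7 = 1.32977×10^11 km³/s².
In km: r₁ = 1.18 × 1.496×10^8 = 1.76528×10^8 km; r₂ = 0.461 × 1.496×10^8 = 6.89656×10^7 km.
The Hohmann ellipse has a_t = (r₁ + r₂)/2 = 1.227468×10^8 km.
Circular speed at r = 1.76528×10^8 km: v_c = √(μ/r) = 27.446 km/s.
Vis-viva on the transfer ellipse at r = 1.76528×10^8 km gives v_t = √[μ(2/r − 1/a_t)] = 20.573 km/s.
Δv₁ = |v_t − v_c| = |20.573 − 27.446| = 6.873 km/s.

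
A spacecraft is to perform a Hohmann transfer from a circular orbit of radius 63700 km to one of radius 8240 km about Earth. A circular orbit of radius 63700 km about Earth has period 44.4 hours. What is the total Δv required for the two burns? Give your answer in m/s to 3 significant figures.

From Kepler's third law T² = 4π²r³/μ at r = 63700 km, T = 44.4 hours = 44.4 × 3600 s = 1.5984×10^5 s: μ = 4π²r³/T² = 3.99399×10^5 km³/s².
Transfer-ellipse semi-major axis a_t = (r₁ + r₂)/2 = (63700 + 8240)/2 = 35970 km.
At r₁ the circular-orbit speed is v₁ = √(μ/r₁) = 2.5040 km/s.
On the transfer ellipse at r₁, vis-viva gives v_a = √[μ(2/r₁ − 1/a_t)] = 1.1985 km/s.
First burn Δv₁ = |v_a − v₁| = 1.3055 km/s.
At r₂, v₂ = √(μ/r₂) = 6.9621 km/s.
Transfer-orbit speed at r₂: v_p = √[μ(2/r₂ − 1/a_t)] = 9.2649 km/s.
Second burn Δv₂ = |v₂ − v_p| = 2.3028 km/s.
Δv = Δv₁ + Δv₂ = 1.3055 + 2.3028 = 3.608 km/s.

Δv = 3610 m/s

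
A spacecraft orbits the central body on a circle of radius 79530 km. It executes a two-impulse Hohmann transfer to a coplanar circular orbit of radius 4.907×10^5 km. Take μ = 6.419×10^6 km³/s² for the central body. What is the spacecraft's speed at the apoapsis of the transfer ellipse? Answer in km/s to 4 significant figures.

Transfer-ellipse semi-major axis a_t = (r₁ + r₂)/2 = (79530 + 4.907×10^5)/2 = 2.85115×10^5 km.
The apoapsis of the transfer ellipse is at r = 4.907×10^5 km.
Applying v² = μ(2/r − 1/a_t): v = 1.910 km/s.

v = 1.910 km/s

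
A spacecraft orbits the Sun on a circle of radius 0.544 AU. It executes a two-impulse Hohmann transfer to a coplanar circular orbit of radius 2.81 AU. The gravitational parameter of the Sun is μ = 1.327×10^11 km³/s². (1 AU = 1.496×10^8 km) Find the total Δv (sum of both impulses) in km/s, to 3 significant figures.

In km: r₁ = 0.544 × 1.496×10^8 = 8.13824×10^7 km; r₂ = 2.81 × 1.496×10^8 = 4.20376×10^8 km.
Semi-major axis of the transfer orbit: a_t = (8.13824×10^7 + 4.20376×10^8)/2 = 2.508792×10^8 km.
At r₁ the circular-orbit speed is v₁ = √(μ/r₁) = 40.38 km/s.
On the transfer ellipse at r₁, v² = μ(2/r − 1/a) gives v_p = √[μ(2/r₁ − 1/a_t)] = 52.27 km/s.
First burn Δv₁ = |v_p − v₁| = 11.89 km/s.
Circular speed at r₂: v₂ = √(μ/r₂) = 17.767 km/s.
Transfer-orbit speed at r₂: v_a = √[μ(2/r₂ − 1/a_t)] = 10.119 km/s.
Second burn Δv₂ = |v₂ − v_a| = 7.648 km/s.
Δv = Δv₁ + Δv₂ = 11.89 + 7.648 = 19.54 km/s.

Δv = 19.5 km/s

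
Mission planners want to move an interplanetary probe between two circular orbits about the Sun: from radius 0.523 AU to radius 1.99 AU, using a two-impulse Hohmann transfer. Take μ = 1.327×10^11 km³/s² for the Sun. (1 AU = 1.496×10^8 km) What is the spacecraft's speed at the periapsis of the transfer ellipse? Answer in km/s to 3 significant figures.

v = 51.8 km/s

In km: r₁ = 0.523 × 1.496×10^8 = 7.82408×10^7 km; r₂ = 1.99 × 1.496×10^8 = 2.97704×10^8 km.
Semi-major axis of the transfer orbit: a_t = (7.82408×10^7 + 2.97704×10^8)/2 = 1.879724×10^8 km.
At periapsis, r = 7.82408×10^7 km.
Vis-viva: v = √[μ(2/r − 1/a_t)] = √[1.327×10^11 × (2/7.82408×10^7 − 1/1.879724×10^8)] = 51.83 km/s.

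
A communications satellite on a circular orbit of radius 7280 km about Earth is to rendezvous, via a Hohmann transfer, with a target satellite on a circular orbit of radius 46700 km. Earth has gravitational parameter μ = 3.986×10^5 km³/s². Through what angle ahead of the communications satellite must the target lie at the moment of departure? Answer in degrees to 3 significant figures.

Semi-major axis of the transfer orbit: a_t = (7280 + 46700)/2 = 26990 km.
Transfer time t = π√(a_t³/μ) = 22064 s.
Target angular speed ω₂ = √(μ/r₂³) = 6.2560×10^-5 rad/s.
Angle swept by the target during transfer: ω₂·t = 1.3803 rad = 79.09°.
The communications satellite traverses 180° on the transfer ellipse, so the target must lead by 180° − 79.09° = 101°.

φ = 101°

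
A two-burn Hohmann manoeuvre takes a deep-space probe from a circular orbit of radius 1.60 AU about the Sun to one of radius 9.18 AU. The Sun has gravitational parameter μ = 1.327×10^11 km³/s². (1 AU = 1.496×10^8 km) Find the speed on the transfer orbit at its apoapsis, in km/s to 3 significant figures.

In km: r₁ = 1.60 × 1.496×10^8 = 2.3936×10^8 km; r₂ = 9.18 × 1.496×10^8 = 1.373328×10^9 km.
Semi-major axis of the transfer orbit: a_t = (2.3936×10^8 + 1.373328×10^9)/2 = 8.06344×10^8 km.
At apoapsis, r = 1.373328×10^9 km.
Vis-viva: v = √[μ(2/r − 1/a_t)] = √[1.327×10^11 × (2/1.373328×10^9 − 1/8.06344×10^8)] = 5.356 km/s.

v = 5.36 km/s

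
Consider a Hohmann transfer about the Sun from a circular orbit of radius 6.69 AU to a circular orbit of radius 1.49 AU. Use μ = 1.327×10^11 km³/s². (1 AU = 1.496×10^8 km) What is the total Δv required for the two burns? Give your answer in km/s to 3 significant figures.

Δv = 11.4 km/s

In km: r₁ = 6.69 × 1.496×10^8 = 1.000824×10^9 km; r₂ = 1.49 × 1.496×10^8 = 2.22904×10^8 km.
Transfer-ellipse semi-major axis a_t = (r₁ + r₂)/2 = (1.000824×10^9 + 2.22904×10^8)/2 = 6.11864×10^8 km.
Circular speed at r₁: v₁ = √(μ/r₁) = √(1.327×10^11/1.000824×10^9) = 11.515 km/s.
On the transfer ellipse at r₁, v² = μ(2/r − 1/a) gives v_a = √[μ(2/r₁ − 1/a_t)] = 6.9501 km/s.
First burn Δv₁ = |v_a − v₁| = 4.565 km/s.
Circular speed at r₂: v₂ = √(μ/r₂) = 24.399 km/s.
Transfer-orbit speed at r₂: v_p = √[μ(2/r₂ − 1/a_t)] = 31.205 km/s.
Second burn Δv₂ = |v₂ − v_p| = 6.806 km/s.
Δv = Δv₁ + Δv₂ = 4.565 + 6.806 = 11.37 km/s.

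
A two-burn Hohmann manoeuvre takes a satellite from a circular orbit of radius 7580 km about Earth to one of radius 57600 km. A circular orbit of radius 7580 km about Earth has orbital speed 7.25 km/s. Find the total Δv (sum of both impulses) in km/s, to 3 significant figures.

Δv = 3.75 km/s

From the circular-orbit relation v² = μ/r at r = 7580 km: μ = v²r = (7.25)² × 7580 = 3.98424×10^5 km³/s².
Semi-major axis of the transfer orbit: a_t = (7580 + 57600)/2 = 32590 km.
Circular speed at r₁: v₁ = √(μ/r₁) = √(3.98424×10^5/7580) = 7.250 km/s.
On the transfer ellipse at r₁, vis-viva gives v_p = √[μ(2/r₁ − 1/a_t)] = 9.638 km/s.
First burn Δv₁ = |v_p − v₁| = 2.388 km/s.
Circular speed at r₂: v₂ = √(μ/r₂) = 2.630 km/s.
Transfer-orbit speed at r₂: v_a = √[μ(2/r₂ − 1/a_t)] = 1.268 km/s.
Second burn Δv₂ = |v₂ − v_a| = 1.362 km/s.
Total Δv = Δv₁ + Δv₂ = 3.750 km/s.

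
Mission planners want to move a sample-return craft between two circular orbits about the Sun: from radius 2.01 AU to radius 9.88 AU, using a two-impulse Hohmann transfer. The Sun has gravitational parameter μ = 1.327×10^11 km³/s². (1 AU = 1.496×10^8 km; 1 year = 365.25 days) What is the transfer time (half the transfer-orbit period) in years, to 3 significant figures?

In km: r₁ = 2.01 × 1.496×10^8 = 3.00696×10^8 km; r₂ = 9.88 × 1.496×10^8 = 1.478048×10^9 km.
Transfer-ellipse semi-major axis a_t = (r₁ + r₂)/2 = (3.00696×10^8 + 1.478048×10^9)/2 = 8.89372×10^8 km.
By Kepler's third law the transfer-orbit period is T = 2π√(a_t³/μ), so t = T/2 = 2.287×10^8 s.
Converting: 2.287×10^8 s ÷ 3.15576×10^7 s/year (365.25 × 86400) = 7.25 years.

t = 7.25 years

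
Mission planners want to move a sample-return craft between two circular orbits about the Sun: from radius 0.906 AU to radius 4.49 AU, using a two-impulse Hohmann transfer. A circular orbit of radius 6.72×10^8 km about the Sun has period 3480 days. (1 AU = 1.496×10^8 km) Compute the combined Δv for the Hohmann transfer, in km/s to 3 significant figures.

From Kepler's third law T² = 4π²r³/μ at r = 6.72×10^8 km, T = 3480 days = 3480 × 86400 s = 3.00672×10^8 s: μ = 4π²r³/T² = 1.32520×10^11 km³/s².
In km: r₁ = 0.906 × 1.496×10^8 = 1.355376×10^8 km; r₂ = 4.49 × 1.496×10^8 = 6.71704×10^8 km.
The Hohmann ellipse has a_t = (r₁ + r₂)/2 = 4.036208×10^8 km.
At r₁ the circular-orbit speed is v₁ = √(μ/r₁) = 31.269 km/s.
Transfer-orbit speed at r₁ (vis-viva equation): v_p = √[μ(2/r₁ − 1/a_t)] = 40.338 km/s.
First burn Δv₁ = |v_p − v₁| = 9.069 km/s.
Circular speed at r₂: v₂ = √(μ/r₂) = 14.046 km/s.
Transfer-orbit speed at r₂: v_a = √[μ(2/r₂ − 1/a_t)] = 8.1394 km/s.
Second burn Δv₂ = |v₂ − v_a| = 5.907 km/s.
Total Δv = Δv₁ + Δv₂ = 14.98 km/s.

Δv = 15.0 km/s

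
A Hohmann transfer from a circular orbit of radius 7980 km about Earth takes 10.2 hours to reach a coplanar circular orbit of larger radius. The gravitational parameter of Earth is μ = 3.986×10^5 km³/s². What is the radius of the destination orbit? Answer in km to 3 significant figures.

Transfer time t = 10.2 hours = 36720 s, and t = π√(a_t³/μ).
So a_t = (μ t²/π²)^(1/3) = (3.986×10^5 × (36720)² / π²)^(1/3) = 37904 km.
Since a_t = (r₁ + r₂)/2, r₂ = 2a_t − r₁ = 2×37904 − 7980 = 67828 km.

r₂ = 67800 km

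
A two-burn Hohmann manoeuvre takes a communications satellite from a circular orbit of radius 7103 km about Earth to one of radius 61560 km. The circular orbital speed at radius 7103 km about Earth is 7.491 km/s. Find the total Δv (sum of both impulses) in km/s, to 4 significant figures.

Δv = 3.927 km/s

From the circular-orbit relation v² = μ/r at r = 7103 km: μ = v²r = (7.491)² × 7103 = 3.98585×10^5 km³/s².
The Hohmann ellipse has a_t = (r₁ + r₂)/2 = 34331.5 km.
Circular speed at r₁: v₁ = √(μ/r₁) = √(3.98585×10^5/7103) = 7.4910 km/s.
Transfer-orbit speed at r₁ (vis-viva equation): v_p = √[μ(2/r₁ − 1/a_t)] = 10.031 km/s.
First burn Δv₁ = |v_p − v₁| = 2.540 km/s.
Circular speed at r₂: v₂ = √(μ/r₂) = 2.5446 km/s.
Transfer-orbit speed at r₂: v_a = √[μ(2/r₂ − 1/a_t)] = 1.1574 km/s.
Second burn Δv₂ = |v₂ − v_a| = 1.387 km/s.
Δv = Δv₁ + Δv₂ = 2.540 + 1.387 = 3.927 km/s.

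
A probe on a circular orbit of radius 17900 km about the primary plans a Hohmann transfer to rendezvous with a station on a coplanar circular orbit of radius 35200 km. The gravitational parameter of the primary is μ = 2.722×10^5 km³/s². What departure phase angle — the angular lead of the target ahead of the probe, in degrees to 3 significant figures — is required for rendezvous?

φ = 62.1°

The Hohmann ellipse has a_t = (r₁ + r₂)/2 = 26550 km.
Transfer time t = π√(a_t³/μ) = 26050 s.
The target's mean motion on its circular orbit is ω₂ = √(μ/r₂³) = 7.900×10^-5 rad/s.
Angle swept by the target during transfer: ω₂·t = 2.058 rad = 117.9°.
Arrival is 180° from departure on the ellipse, so φ = 180° − 117.9° = 62.1°.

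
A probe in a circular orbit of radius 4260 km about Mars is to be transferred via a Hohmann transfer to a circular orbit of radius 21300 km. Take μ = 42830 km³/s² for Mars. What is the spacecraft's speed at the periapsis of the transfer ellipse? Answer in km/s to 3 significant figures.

Semi-major axis of the transfer orbit: a_t = (4260 + 21300)/2 = 12780 km.
At periapsis, r = 4260 km.
From the vis-viva equation, v = √[μ(2/r − 1/a_t)] = 4.093 km/s.

v = 4.09 km/s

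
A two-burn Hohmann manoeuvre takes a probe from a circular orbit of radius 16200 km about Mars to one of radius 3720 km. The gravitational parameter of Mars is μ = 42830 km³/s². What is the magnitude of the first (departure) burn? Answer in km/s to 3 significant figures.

The Hohmann ellipse has a_t = (r₁ + r₂)/2 = 9960 km.
On the circular orbit at r = 16200 km, v_c = √(μ/r) = 1.626 km/s.
Vis-viva on the transfer ellipse at r = 16200 km gives v_t = √[μ(2/r − 1/a_t)] = 0.9937 km/s.
Δv₁ = |v_t − v_c| = |0.9937 − 1.626| = 0.6323 km/s.

Δv₁ = 0.632 km/s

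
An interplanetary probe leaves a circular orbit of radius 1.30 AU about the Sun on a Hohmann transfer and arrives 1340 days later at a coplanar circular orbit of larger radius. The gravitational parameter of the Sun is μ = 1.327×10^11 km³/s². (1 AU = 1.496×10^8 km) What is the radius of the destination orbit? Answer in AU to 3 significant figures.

In km: r₁ = 1.30 × 1.496×10^8 = 1.9448×10^8 km.
Transfer time t = 1340 days = 1.15776×10^8 s, and t = π√(a_t³/μ).
So a_t = (μ t²/π²)^(1/3) = (1.327×10^11 × (1.15776×10^8)² / π²)^(1/3) = 5.6485×10^8 km.
Since a_t = (r₁ + r₂)/2, r₂ = 2a_t − r₁ = 2×5.6485×10^8 − 1.9448×10^8 = 9.3522×10^8 km.
In AU: r₂ = 9.3522×10^8 / 1.496×10^8 = 6.25 AU.

r₂ = 6.25 AU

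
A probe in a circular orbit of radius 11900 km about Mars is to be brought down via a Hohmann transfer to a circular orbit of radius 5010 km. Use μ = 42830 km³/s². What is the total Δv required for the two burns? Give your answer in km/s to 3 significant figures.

Transfer-ellipse semi-major axis a_t = (r₁ + r₂)/2 = (11900 + 5010)/2 = 8455 km.
At r₁ the circular-orbit speed is v₁ = √(μ/r₁) = 1.89715 km/s.
On the transfer ellipse at r₁, vis-viva gives v_a = √[μ(2/r₁ − 1/a_t)] = 1.46037 km/s.
First burn Δv₁ = |v_a − v₁| = 0.4368 km/s.
At r₂, v₂ = √(μ/r₂) = 2.92385 km/s.
Transfer-orbit speed at r₂: v_p = √[μ(2/r₂ − 1/a_t)] = 3.46874 km/s.
Second burn Δv₂ = |v₂ − v_p| = 0.5449 km/s.
Total Δv = Δv₁ + Δv₂ = 0.9817 km/s.

Δv = 0.982 km/s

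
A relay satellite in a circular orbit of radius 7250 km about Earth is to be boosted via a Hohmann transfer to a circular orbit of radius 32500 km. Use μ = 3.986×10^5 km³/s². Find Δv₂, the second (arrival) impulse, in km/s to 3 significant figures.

The Hohmann ellipse has a_t = (r₁ + r₂)/2 = 19875 km.
On the circular orbit at r = 32500 km, v_c = √(μ/r) = 3.502 km/s.
Vis-viva on the transfer ellipse at r = 32500 km gives v_t = √[μ(2/r − 1/a_t)] = 2.115 km/s.
Δv₂ = |v_t − v_c| = |2.115 − 3.502| = 1.387 km/s.

Δv₂ = 1.39 km/s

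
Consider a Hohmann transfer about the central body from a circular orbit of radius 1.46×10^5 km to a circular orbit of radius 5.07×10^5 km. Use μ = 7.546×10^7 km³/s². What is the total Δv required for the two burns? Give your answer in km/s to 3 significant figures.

Transfer-ellipse semi-major axis a_t = (r₁ + r₂)/2 = (1.460×10^5 + 5.070×10^5)/2 = 3.265×10^5 km.
Circular speed at r₁: v₁ = √(μ/r₁) = √(7.546×10^7/1.460×10^5) = 22.73432 km/s.
On the transfer ellipse at r₁, vis-viva equation gives v_p = √[μ(2/r₁ − 1/a_t)] = 28.32986 km/s.
First burn Δv₁ = |v_p − v₁| = 5.5955 km/s.
At r₂, v₂ = √(μ/r₂) = 12.1998 km/s.
Transfer-orbit speed at r₂: v_a = √[μ(2/r₂ − 1/a_t)] = 8.15810 km/s.
Second burn Δv₂ = |v₂ − v_a| = 4.0417 km/s.
Δv = Δv₁ + Δv₂ = 5.5955 + 4.0417 = 9.637 km/s.

Δv = 9.64 km/s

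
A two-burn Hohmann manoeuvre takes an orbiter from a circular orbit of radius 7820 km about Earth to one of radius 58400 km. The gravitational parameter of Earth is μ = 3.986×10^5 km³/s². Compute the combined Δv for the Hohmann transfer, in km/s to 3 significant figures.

Δv = 3.69 km/s

Transfer-ellipse semi-major axis a_t = (r₁ + r₂)/2 = (7820 + 58400)/2 = 33110 km.
At r₁ the circular-orbit speed is v₁ = √(μ/r₁) = 7.1395 km/s.
On the transfer ellipse at r₁, v² = μ(2/r − 1/a) gives v_p = √[μ(2/r₁ − 1/a_t)] = 9.4818 km/s.
First burn Δv₁ = |v_p − v₁| = 2.342 km/s.
Circular speed at r₂: v₂ = √(μ/r₂) = 2.613 km/s.
Transfer-orbit speed at r₂: v_a = √[μ(2/r₂ − 1/a_t)] = 1.270 km/s.
Second burn Δv₂ = |v₂ − v_a| = 1.343 km/s.
Total Δv = Δv₁ + Δv₂ = 3.685 km/s.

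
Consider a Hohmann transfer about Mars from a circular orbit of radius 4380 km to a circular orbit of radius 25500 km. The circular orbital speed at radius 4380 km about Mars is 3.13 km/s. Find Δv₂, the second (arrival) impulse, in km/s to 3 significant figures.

From the circular-orbit relation v² = μ/r at r = 4380 km: μ = v²r = (3.13)² × 4380 = 42910.4 km³/s².
The Hohmann ellipse has a_t = (r₁ + r₂)/2 = 14940 km.
On the circular orbit at r = 25500 km, v_c = √(μ/r) = 1.2972 km/s.
Vis-viva on the transfer ellipse at r = 25500 km gives v_t = √[μ(2/r − 1/a_t)] = 0.70238 km/s.
Δv₂ = |v_t − v_c| = |0.70238 − 1.2972| = 0.5948 km/s.

Δv₂ = 0.595 km/s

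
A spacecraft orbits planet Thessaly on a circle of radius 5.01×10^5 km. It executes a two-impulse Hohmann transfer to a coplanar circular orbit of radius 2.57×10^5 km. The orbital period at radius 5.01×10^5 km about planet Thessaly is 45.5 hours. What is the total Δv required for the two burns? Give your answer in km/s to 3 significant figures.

Δv = 7.41 km/s

From Kepler's third law T² = 4π²r³/μ at r = 5.01×10^5 km, T = 45.5 hours = 45.5 × 3600 s = 1.638×10^5 s: μ = 4π²r³/T² = 1.85031×10^8 km³/s².
The Hohmann ellipse has a_t = (r₁ + r₂)/2 = 3.790×10^5 km.
At r₁ the circular-orbit speed is v₁ = √(μ/r₁) = 19.2178 km/s.
Transfer-orbit speed at r₁ (vis-viva equation): v_a = √[μ(2/r₁ − 1/a_t)] = 15.8253 km/s.
First burn Δv₁ = |v_a − v₁| = 3.3925 km/s.
Circular speed at r₂: v₂ = √(μ/r₂) = 26.8322 km/s.
Transfer-orbit speed at r₂: v_p = √[μ(2/r₂ − 1/a_t)] = 30.8500 km/s.
Second burn Δv₂ = |v₂ − v_p| = 4.0178 km/s.
Total Δv = Δv₁ + Δv₂ = 7.410 km/s.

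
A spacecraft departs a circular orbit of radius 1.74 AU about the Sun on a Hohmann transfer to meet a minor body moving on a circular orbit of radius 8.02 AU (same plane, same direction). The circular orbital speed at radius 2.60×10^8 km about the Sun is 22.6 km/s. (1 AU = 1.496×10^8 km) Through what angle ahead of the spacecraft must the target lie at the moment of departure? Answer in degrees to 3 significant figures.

From the circular-orbit relation v² = μ/r at r = 2.60×10^8 km: μ = v²r = (22.6)² × 2.60×10^8 = 1.32798×10^11 km³/s².
In km: r₁ = 1.74 × 1.496×10^8 = 2.60304×10^8 km; r₂ = 8.02 × 1.496×10^8 = 1.199792×10^9 km.
Semi-major axis of the transfer orbit: a_t = (2.60304×10^8 + 1.199792×10^9)/2 = 7.30048×10^8 km.
Transfer time t = π√(a_t³/μ) = 1.70052×10^8 s.
The target's mean motion on its circular orbit is ω₂ = √(μ/r₂³) = 8.76872×10^-9 rad/s.
Angle swept by the target during transfer: ω₂·t = 1.49114 rad = 85.44°.
The spacecraft traverses 180° on the transfer ellipse, so the target must lead by 180° − 85.44° = 94.6°.

φ = 94.6°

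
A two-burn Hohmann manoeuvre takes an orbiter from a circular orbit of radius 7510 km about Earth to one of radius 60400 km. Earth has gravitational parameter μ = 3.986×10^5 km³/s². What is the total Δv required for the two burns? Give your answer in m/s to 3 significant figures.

Δv = 3790 m/s

Semi-major axis of the transfer orbit: a_t = (7510 + 60400)/2 = 33955 km.
Circular speed at r₁: v₁ = √(μ/r₁) = √(3.986×10^5/7510) = 7.2853 km/s.
On the transfer ellipse at r₁, v² = μ(2/r − 1/a) gives v_p = √[μ(2/r₁ − 1/a_t)] = 9.7166 km/s.
First burn Δv₁ = |v_p − v₁| = 2.431 km/s.
Circular speed at r₂: v₂ = √(μ/r₂) = 2.569 km/s.
Transfer-orbit speed at r₂: v_a = √[μ(2/r₂ − 1/a_t)] = 1.208 km/s.
Second burn Δv₂ = |v₂ − v_a| = 1.361 km/s.
Total Δv = Δv₁ + Δv₂ = 3.792 km/s.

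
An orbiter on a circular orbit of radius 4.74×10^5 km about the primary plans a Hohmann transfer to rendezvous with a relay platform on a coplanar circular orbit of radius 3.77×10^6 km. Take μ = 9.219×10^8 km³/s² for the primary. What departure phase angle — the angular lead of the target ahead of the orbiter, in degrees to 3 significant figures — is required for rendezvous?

φ = 104°

The Hohmann ellipse has a_t = (r₁ + r₂)/2 = 2.122×10^6 km.
The half-period of the transfer ellipse is t = π√(a_t³/μ) = 3.19835×10^5 s.
Target angular speed ω₂ = √(μ/r₂³) = 4.14792×10^-6 rad/s.
Angle swept by the target during transfer: ω₂·t = 1.3266 rad = 76.01°.
Arrival is 180° from departure on the ellipse, so φ = 180° − 76.01° = 104°.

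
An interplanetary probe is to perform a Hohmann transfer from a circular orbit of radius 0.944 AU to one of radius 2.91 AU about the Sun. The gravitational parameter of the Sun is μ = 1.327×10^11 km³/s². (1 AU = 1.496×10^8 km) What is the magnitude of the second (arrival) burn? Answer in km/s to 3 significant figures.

Δv₂ = 5.24 km/s

In km: r₁ = 0.944 × 1.496×10^8 = 1.412224×10^8 km; r₂ = 2.91 × 1.496×10^8 = 4.35336×10^8 km.
Transfer-ellipse semi-major axis a_t = (r₁ + r₂)/2 = (1.412224×10^8 + 4.35336×10^8)/2 = 2.882792×10^8 km.
On the circular orbit at r = 4.35336×10^8 km, v_c = √(μ/r) = 17.459 km/s.
Vis-viva on the transfer ellipse at r = 4.35336×10^8 km gives v_t = √[μ(2/r − 1/a_t)] = 12.220 km/s.
Δv₂ = |v_t − v_c| = |12.220 − 17.459| = 5.239 km/s.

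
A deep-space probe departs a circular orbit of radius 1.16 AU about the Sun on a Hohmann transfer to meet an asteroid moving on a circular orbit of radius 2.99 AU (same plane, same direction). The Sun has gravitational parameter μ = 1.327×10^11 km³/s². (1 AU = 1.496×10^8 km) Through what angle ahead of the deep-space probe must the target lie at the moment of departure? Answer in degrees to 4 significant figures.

In km: r₁ = 1.16 × 1.496×10^8 = 1.73536×10^8 km; r₂ = 2.99 × 1.496×10^8 = 4.47304×10^8 km.
Transfer-ellipse semi-major axis a_t = (r₁ + r₂)/2 = (1.73536×10^8 + 4.47304×10^8)/2 = 3.1042×10^8 km.
Transfer time t = π√(a_t³/μ) = 4.7167×10^7 s.
Target angular speed ω₂ = √(μ/r₂³) = 3.8506×10^-8 rad/s.
Angle swept by the target during transfer: ω₂·t = 1.8162 rad = 104.06°.
Arrival is 180° from departure on the ellipse, so φ = 180° − 104.06° = 75.94°.

φ = 75.94°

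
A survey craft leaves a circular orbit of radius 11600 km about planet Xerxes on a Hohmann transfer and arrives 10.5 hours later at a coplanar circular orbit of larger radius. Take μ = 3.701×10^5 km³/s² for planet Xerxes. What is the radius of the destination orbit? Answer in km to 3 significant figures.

r₂ = 63800 km

Transfer time t = 10.5 hours = 37800 s, and t = π√(a_t³/μ).
So a_t = (μ t²/π²)^(1/3) = (3.701×10^5 × (37800)² / π²)^(1/3) = 37699 km.
Since a_t = (r₁ + r₂)/2, r₂ = 2a_t − r₁ = 2×37699 − 11600 = 63798 km.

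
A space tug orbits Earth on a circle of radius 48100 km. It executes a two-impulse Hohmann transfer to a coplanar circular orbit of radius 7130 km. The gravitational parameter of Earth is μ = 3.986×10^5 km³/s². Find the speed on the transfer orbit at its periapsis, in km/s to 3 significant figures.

v = 9.87 km/s

The Hohmann ellipse has a_t = (r₁ + r₂)/2 = 27615 km.
At periapsis, r = 7130 km.
Applying v² = μ(2/r − 1/a_t): v = 9.868 km/s.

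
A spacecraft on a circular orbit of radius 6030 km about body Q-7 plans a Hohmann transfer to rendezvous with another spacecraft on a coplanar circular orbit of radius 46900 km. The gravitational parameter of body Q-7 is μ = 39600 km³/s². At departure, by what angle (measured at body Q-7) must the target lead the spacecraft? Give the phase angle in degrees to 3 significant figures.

Semi-major axis of the transfer orbit: a_t = (6030 + 46900)/2 = 26465 km.
Transfer time t = π√(a_t³/μ) = 67968.9 s.
Target angular speed ω₂ = √(μ/r₂³) = 1.95924×10^-5 rad/s.
Angle swept by the target during transfer: ω₂·t = 1.3317 rad = 76.30°.
The spacecraft traverses 180° on the transfer ellipse, so the target must lead by 180° − 76.30° = 104°.

φ = 104°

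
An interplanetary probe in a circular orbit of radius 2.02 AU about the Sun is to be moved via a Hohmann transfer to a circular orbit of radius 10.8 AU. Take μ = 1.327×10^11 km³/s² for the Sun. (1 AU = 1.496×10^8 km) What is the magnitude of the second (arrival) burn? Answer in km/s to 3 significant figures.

In km: r₁ = 2.02 × 1.496×10^8 = 3.02192×10^8 km; r₂ = 10.8 × 1.496×10^8 = 1.61568×10^9 km.
Semi-major axis of the transfer orbit: a_t = (3.02192×10^8 + 1.61568×10^9)/2 = 9.58936×10^8 km.
On the circular orbit at r = 1.61568×10^9 km, v_c = √(μ/r) = 9.063 km/s.
Vis-viva on the transfer ellipse at r = 1.61568×10^9 km gives v_t = √[μ(2/r − 1/a_t)] = 5.088 km/s.
Δv₂ = |v_t − v_c| = |5.088 − 9.063| = 3.975 km/s.

Δv₂ = 3.98 km/s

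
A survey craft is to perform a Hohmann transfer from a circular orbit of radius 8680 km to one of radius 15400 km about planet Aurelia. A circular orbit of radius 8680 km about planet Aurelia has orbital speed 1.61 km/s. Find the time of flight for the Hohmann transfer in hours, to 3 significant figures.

From the circular-orbit relation v² = μ/r at r = 8680 km: μ = v²r = (1.61)² × 8680 = 22499.4 km³/s².
Semi-major axis of the transfer orbit: a_t = (8680 + 15400)/2 = 12040 km.
By Kepler's third law the transfer-orbit period is T = 2π√(a_t³/μ), so t = T/2 = 27670 s.
Converting: 27670 s ÷ 3600 s/hour = 7.69 hours.

t = 7.69 hours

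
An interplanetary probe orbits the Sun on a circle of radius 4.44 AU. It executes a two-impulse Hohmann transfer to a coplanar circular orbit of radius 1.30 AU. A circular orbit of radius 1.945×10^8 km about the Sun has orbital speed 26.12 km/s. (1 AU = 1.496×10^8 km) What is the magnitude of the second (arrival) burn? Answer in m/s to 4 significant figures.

Δv₂ = 6368 m/s

From the circular-orbit relation v² = μ/r at r = 1.945×10^8 km: μ = v²r = (26.12)² × 1.945×10^8 = 1.32698×10^11 km³/s².
In km: r₁ = 4.44 × 1.496×10^8 = 6.64224×10^8 km; r₂ = 1.30 × 1.496×10^8 = 1.9448×10^8 km.
The Hohmann ellipse has a_t = (r₁ + r₂)/2 = 4.29352×10^8 km.
On the circular orbit at r = 1.9448×10^8 km, v_c = √(μ/r) = 26.1213 km/s.
Transfer-orbit speed at the same r (vis-viva, a = a_t): v_t = √[μ(2/r − 1/a_t)] = 32.4897 km/s.
Δv₂ = |v_t − v_c| = |32.4897 − 26.1213| = 6.368 km/s.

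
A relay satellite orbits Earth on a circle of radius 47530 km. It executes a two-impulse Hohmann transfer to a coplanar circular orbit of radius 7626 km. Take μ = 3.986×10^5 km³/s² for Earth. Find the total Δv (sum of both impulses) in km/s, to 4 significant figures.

Transfer-ellipse semi-major axis a_t = (r₁ + r₂)/2 = (47530 + 7626)/2 = 27578 km.
Circular speed at r₁: v₁ = √(μ/r₁) = √(3.986×10^5/47530) = 2.896 km/s.
Transfer-orbit speed at r₁ (vis-viva equation): v_a = √[μ(2/r₁ − 1/a_t)] = 1.523 km/s.
First burn Δv₁ = |v_a − v₁| = 1.373 km/s.
At r₂, v₂ = √(μ/r₂) = 7.22970 km/s.
Transfer-orbit speed at r₂: v_p = √[μ(2/r₂ − 1/a_t)] = 9.49124 km/s.
Second burn Δv₂ = |v₂ − v_p| = 2.262 km/s.
Total Δv = Δv₁ + Δv₂ = 3.635 km/s.

Δv = 3.635 km/s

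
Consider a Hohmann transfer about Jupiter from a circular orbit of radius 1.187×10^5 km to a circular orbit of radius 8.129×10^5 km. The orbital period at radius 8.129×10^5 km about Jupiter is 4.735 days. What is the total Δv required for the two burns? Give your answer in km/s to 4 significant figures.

Δv = 16.67 km/s

From Kepler's third law T² = 4π²r³/μ at r = 8.129×10^5 km, T = 4.735 days = 4.735 × 86400 s = 4.09104×10^5 s: μ = 4π²r³/T² = 1.26708×10^8 km³/s².
The Hohmann ellipse has a_t = (r₁ + r₂)/2 = 4.658×10^5 km.
At r₁ the circular-orbit speed is v₁ = √(μ/r₁) = 32.67 km/s.
On the transfer ellipse at r₁, vis-viva equation gives v_p = √[μ(2/r₁ − 1/a_t)] = 43.16 km/s.
First burn Δv₁ = |v_p − v₁| = 10.49 km/s.
At r₂, v₂ = √(μ/r₂) = 12.4848 km/s.
Transfer-orbit speed at r₂: v_a = √[μ(2/r₂ − 1/a_t)] = 6.30244 km/s.
Second burn Δv₂ = |v₂ − v_a| = 6.182 km/s.
Δv = Δv₁ + Δv₂ = 10.49 + 6.182 = 16.67 km/s.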